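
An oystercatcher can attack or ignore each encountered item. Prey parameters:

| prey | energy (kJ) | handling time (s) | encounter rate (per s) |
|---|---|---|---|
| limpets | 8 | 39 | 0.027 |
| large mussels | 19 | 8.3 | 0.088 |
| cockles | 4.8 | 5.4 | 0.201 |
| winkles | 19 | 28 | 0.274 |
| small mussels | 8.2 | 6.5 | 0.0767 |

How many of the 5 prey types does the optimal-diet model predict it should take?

Rank by E/h (kJ/s): large mussels 2.29, small mussels 1.26, cockles 0.889, winkles 0.679, limpets 0.205. Include each in turn until the next type's E/h falls below the running intake rate.
Rate on top 1: 0.9663. small mussels: 1.26 > 0.9663 → include.
Rate on top 2: 1.032. cockles: 0.889 < 1.032 → exclude; stop.
Optimal diet: large mussels, small mussels — 2 of 5 types.

2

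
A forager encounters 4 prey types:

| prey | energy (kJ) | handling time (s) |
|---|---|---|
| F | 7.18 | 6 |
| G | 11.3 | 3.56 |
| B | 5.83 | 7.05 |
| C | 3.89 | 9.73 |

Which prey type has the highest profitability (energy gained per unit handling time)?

Profitability E/h (kJ/s): F = 7.18/6 = 1.2, G = 11.3/3.56 = 3.17, B = 5.83/7.05 = 0.827, C = 3.89/9.73 = 0.4.
Ranked: G > F > B > C.

G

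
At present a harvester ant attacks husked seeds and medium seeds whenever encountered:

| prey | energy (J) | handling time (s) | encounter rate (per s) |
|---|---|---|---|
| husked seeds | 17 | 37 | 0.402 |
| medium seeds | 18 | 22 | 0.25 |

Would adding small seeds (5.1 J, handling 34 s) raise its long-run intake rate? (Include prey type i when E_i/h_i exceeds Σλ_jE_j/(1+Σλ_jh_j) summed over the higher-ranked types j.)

No

Current rate: (0.402×17 + 0.25×18)/(1 + 0.402×37 + 0.25×22) = 0.5303 J/s.
small seeds: E/h = 5.1/34 = 0.15 J/s.
Since 0.15 < R, time spent handling small seeds is better spent searching.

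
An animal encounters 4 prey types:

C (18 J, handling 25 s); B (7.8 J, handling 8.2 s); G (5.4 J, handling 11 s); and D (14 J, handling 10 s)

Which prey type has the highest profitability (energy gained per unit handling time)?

D

Profitability E/h (J/s): C = 18/25 = 0.72, B = 7.8/8.2 = 0.951, G = 5.4/11 = 0.491, D = 14/10 = 1.4.
Ranked: D > B > C > G.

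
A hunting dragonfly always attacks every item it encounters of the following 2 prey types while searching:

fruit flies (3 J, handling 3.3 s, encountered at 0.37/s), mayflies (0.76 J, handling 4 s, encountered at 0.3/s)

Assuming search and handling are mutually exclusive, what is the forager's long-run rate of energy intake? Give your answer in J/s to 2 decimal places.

0.39 J/s

Energy encountered per unit search time: 0.37×3 + 0.3×0.76 = 1.338 J/s.
Handling time per unit search time: 0.37×3.3 + 0.3×4 = 2.421.
Rate = 1.338/(1 + 2.421) = 0.3911 J/s.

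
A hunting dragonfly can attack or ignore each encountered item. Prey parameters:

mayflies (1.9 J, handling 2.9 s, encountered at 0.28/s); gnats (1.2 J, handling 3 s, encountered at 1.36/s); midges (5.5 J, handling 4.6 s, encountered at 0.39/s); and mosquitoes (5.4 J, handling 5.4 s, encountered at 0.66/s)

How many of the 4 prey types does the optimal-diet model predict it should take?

2

Profitabilities (E/h, J/s): midges 1.2, mosquitoes 1, mayflies 0.655, gnats 0.4. Add prey in this order while the next type's profitability exceeds the intake rate on those already taken.
Rate on top 1: 0.7677. mosquitoes: 1 > 0.7677 → include.
Rate on top 2: 0.8979. mayflies: 0.655 < 0.8979 → exclude; stop.
Optimal diet: midges, mosquitoes — 2 of 4 types.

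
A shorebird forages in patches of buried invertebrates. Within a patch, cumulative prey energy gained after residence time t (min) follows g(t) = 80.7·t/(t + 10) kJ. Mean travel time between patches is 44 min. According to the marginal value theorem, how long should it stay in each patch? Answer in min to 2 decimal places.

By the marginal value theorem, leave when the instantaneous gain rate g'(t) equals the habitat-wide average g(t)/(T + t).
g'(t) = 80.7·10/(t + 10)². Setting 80.7·10/(t+10)² = 80.7t/[(t+10)(44+t)] gives 10(44+t) = t(t+10), so t² = 10×44 = 440.
t* = √440 = 20.98 min.

20.98 min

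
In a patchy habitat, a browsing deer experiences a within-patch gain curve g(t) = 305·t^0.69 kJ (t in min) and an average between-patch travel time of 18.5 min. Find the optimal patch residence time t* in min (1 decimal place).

41.2 min

By the marginal value theorem, leave when the instantaneous gain rate g'(t) equals the habitat-wide average g(t)/(T + t).
g'(t) = 0.69·305·t^-0.31. Setting 0.69·305·t^-0.31 = 305·t^0.69/(18.5+t) gives 0.69(18.5+t) = t, so 0.31·t = 0.69×18.5.
t* = 0.69×18.5/0.31 = 41.18 min.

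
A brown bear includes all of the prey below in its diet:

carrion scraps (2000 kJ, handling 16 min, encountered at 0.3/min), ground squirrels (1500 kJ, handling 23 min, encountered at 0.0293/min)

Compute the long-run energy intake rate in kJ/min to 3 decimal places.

99.469 kJ/min

R = (0.3×2000 + 0.0293×1500) / (1 + 0.3×16 + 0.0293×23) = 644/6.474 = 99.47 kJ/min.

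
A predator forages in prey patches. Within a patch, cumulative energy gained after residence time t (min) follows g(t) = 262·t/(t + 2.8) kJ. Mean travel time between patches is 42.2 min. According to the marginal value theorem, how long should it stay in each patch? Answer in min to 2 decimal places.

By the marginal value theorem, leave when the instantaneous gain rate g'(t) equals the habitat-wide average g(t)/(T + t).
g'(t) = 262·2.8/(t + 2.8)². Setting 262·2.8/(t+2.8)² = 262t/[(t+2.8)(42.2+t)] gives 2.8(42.2+t) = t(t+2.8), so t² = 2.8×42.2 = 118.2.
t* = √118.2 = 10.87 min.

10.87 min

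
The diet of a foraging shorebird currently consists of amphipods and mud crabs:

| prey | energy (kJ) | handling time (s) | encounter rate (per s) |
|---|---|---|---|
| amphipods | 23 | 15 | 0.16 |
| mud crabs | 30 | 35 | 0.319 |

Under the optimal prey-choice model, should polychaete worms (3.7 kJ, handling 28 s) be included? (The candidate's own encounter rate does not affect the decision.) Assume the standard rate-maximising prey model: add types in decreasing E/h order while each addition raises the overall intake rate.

Current rate: (0.16×23 + 0.319×30)/(1 + 0.16×15 + 0.319×35) = 0.9097 kJ/s.
Profitability of polychaete worms: 3.7/28 = 0.1321 kJ/s.
0.1321 < 0.9097, so adding polychaete worms would lower the average — exclude it.

No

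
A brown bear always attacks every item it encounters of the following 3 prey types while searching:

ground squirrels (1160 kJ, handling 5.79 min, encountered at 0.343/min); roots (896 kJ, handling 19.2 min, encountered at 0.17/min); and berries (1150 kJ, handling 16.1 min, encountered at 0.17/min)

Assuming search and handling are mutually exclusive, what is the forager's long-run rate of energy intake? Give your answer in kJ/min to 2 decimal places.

Energy encountered per unit search time: 0.343×1160 + 0.17×896 + 0.17×1150 = 745.7 kJ/min.
Handling time per unit search time: 0.343×5.79 + 0.17×19.2 + 0.17×16.1 = 7.987.
Rate = 745.7/(1 + 7.987) = 82.98 kJ/min.

82.98 kJ/min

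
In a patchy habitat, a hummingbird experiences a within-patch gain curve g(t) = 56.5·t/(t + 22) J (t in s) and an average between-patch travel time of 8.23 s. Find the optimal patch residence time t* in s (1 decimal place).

By the marginal value theorem, leave when the instantaneous gain rate g'(t) equals the habitat-wide average g(t)/(T + t).
g'(t) = 56.5·22/(t + 22)². Setting 56.5·22/(t+22)² = 56.5t/[(t+22)(8.23+t)] gives 22(8.23+t) = t(t+22), so t² = 22×8.23 = 181.1.
t* = √181.1 = 13.46 s.

13.5 s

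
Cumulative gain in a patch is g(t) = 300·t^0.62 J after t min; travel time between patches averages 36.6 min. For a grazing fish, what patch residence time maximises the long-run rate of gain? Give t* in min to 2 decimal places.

59.72 min

By the marginal value theorem, leave when the instantaneous gain rate g'(t) equals the habitat-wide average g(t)/(T + t).
g'(t) = 0.62·300·t^-0.38. Setting 0.62·300·t^-0.38 = 300·t^0.62/(36.6+t) gives 0.62(36.6+t) = t, so 0.38·t = 0.62×36.6.
t* = 0.62×36.6/0.38 = 59.72 min.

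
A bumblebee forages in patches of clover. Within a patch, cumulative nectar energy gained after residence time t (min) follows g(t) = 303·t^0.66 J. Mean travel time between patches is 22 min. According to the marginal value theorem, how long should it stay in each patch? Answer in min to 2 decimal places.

42.71 min

Maximise g(t)/(T+t): set derivative to zero → g'(t)(T+t) = g(t).
g'(t) = 0.66·303·t^-0.34. Setting 0.66·303·t^-0.34 = 303·t^0.66/(22+t) gives 0.66(22+t) = t, so 0.34·t = 0.66×22.
t* = 0.66×22/0.34 = 42.71 min.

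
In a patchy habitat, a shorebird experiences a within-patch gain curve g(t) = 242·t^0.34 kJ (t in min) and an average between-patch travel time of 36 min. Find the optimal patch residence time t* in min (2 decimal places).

18.55 min

Maximise g(t)/(T+t): set derivative to zero → g'(t)(T+t) = g(t).
g'(t) = 0.34·242·t^-0.66. Setting 0.34·242·t^-0.66 = 242·t^0.34/(36+t) gives 0.34(36+t) = t, so 0.66·t = 0.34×36.
t* = 0.34×36/0.66 = 18.55 min.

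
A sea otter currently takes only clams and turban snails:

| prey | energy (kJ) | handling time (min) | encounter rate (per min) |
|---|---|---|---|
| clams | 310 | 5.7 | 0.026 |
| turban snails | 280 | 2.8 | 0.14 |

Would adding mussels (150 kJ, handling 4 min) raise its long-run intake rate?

On clams and turban snails alone, R = ΣλE/(1+Σλh) = 47.26/1.54 = 30.68 kJ/min.
mussels: E/h = 150/4 = 37.5 kJ/min.
Since 37.5 > R, including mussels increases the long-run rate.

Yes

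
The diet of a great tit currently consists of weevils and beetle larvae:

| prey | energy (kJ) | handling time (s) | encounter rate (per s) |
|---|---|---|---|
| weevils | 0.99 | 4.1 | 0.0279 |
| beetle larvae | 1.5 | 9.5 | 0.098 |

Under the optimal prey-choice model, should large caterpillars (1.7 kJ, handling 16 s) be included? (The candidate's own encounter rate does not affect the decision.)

Yes

Intake rate on the current diet: R = (0.0279×0.99 + 0.098×1.5) / (1 + 0.0279×4.1 + 0.098×9.5) = 0.1746/2.045 = 0.08537 kJ/s.
large caterpillars: E/h = 1.7/16 = 0.1062 kJ/s.
0.1062 > 0.08537, so adding large caterpillars raises the average — include it.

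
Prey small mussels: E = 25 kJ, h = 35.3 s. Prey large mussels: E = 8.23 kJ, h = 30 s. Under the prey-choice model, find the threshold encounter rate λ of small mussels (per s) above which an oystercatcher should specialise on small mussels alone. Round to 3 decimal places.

Drop large mussels once their profitability E₂/h₂ falls below the rate achievable on small mussels alone: E₂/h₂ = λE₁/(1 + λh₁).
Solve for λ: λE₁h₂ = E₂(1 + λh₁) → λ(E₁h₂ − E₂h₁) = E₂ → λ = E₂/(E₁h₂ − E₂h₁).
λ = 8.23/(25×30 − 8.23×35.3) = 8.23/459.5 = 0.01791 per s.

0.018 per s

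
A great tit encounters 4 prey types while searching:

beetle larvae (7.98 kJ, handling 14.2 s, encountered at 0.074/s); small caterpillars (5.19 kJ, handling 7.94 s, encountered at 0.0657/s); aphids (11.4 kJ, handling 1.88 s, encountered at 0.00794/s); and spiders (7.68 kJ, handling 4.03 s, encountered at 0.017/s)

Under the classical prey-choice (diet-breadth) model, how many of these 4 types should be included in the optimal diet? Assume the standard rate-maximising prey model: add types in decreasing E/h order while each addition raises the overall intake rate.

4

Profitabilities (E/h, kJ/s): aphids 6.06, spiders 1.91, small caterpillars 0.654, beetle larvae 0.562. Add prey in this order while the next type's profitability exceeds the intake rate on those already taken.
Rate on top 1: 0.08918. spiders: 1.91 > 0.08918 → include.
Rate on top 2: 0.2041. small caterpillars: 0.654 > 0.2041 → include.
Rate on top 3: 0.3502. beetle larvae: 0.562 > 0.3502 → include.
Optimal diet: aphids, spiders, small caterpillars, beetle larvae — 4 of 4 types.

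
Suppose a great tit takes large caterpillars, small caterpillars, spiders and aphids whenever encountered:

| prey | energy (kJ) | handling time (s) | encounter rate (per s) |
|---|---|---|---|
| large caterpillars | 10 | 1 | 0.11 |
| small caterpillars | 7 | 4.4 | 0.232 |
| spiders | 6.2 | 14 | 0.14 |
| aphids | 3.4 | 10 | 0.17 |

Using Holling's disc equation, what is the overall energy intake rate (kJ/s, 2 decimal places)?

R = Σλ_iE_i / (1 + Σλ_ih_i)
Numerator: 0.11×10 + 0.232×7 + 0.14×6.2 + 0.17×3.4 = 4.17
Denominator: 1 + 0.11×1 + 0.232×4.4 + 0.14×14 + 0.17×10 = 5.791
R = 4.17/5.791 = 0.7201 kJ/s

0.72 kJ/s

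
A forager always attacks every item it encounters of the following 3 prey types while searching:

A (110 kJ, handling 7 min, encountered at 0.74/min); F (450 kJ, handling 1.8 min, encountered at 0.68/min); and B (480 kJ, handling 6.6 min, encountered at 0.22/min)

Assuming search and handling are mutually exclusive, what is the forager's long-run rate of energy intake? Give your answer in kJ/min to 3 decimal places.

55.668 kJ/min

R = (0.74×110 + 0.68×450 + 0.22×480) / (1 + 0.74×7 + 0.68×1.8 + 0.22×6.6) = 493/8.856 = 55.67 kJ/min.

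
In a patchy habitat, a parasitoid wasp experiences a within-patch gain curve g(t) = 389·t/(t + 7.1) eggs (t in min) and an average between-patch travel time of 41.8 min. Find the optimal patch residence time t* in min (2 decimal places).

17.23 min

By the marginal value theorem, leave when the instantaneous gain rate g'(t) equals the habitat-wide average g(t)/(T + t).
g'(t) = 389·7.1/(t + 7.1)². Setting 389·7.1/(t+7.1)² = 389t/[(t+7.1)(41.8+t)] gives 7.1(41.8+t) = t(t+7.1), so t² = 7.1×41.8 = 296.8.
t* = √296.8 = 17.23 min.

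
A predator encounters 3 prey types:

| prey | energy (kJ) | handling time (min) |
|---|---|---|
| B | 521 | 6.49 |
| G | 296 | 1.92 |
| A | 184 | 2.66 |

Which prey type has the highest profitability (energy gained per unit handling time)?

Profitability E/h (kJ/min): B = 521/6.49 = 80.3, G = 296/1.92 = 154, A = 184/2.66 = 69.2.
Ranked: G > B > A.

G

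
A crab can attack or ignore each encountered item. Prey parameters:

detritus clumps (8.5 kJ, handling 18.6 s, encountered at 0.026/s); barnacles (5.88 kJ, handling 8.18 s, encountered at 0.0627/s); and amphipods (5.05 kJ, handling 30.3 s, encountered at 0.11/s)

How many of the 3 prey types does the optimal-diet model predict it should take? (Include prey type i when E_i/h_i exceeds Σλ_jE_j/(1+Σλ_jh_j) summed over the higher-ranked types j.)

Profitabilities (E/h, kJ/s): barnacles 0.719, detritus clumps 0.457, amphipods 0.167. Add prey in this order while the next type's profitability exceeds the intake rate on those already taken.
Rate on top 1: 0.2437. detritus clumps: 0.457 > 0.2437 → include.
Rate on top 2: 0.2954. amphipods: 0.167 < 0.2954 → exclude; stop.
Optimal diet: barnacles, detritus clumps — 2 of 3 types.

2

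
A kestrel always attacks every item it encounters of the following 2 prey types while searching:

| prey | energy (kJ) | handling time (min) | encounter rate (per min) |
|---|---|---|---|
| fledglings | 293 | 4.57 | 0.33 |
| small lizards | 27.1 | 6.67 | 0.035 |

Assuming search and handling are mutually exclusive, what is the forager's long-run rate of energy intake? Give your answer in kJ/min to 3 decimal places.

R = Σλ_iE_i / (1 + Σλ_ih_i)
Numerator: 0.33×293 + 0.035×27.1 = 97.64
Denominator: 1 + 0.33×4.57 + 0.035×6.67 = 2.742
R = 97.64/2.742 = 35.61 kJ/min

35.614 kJ/min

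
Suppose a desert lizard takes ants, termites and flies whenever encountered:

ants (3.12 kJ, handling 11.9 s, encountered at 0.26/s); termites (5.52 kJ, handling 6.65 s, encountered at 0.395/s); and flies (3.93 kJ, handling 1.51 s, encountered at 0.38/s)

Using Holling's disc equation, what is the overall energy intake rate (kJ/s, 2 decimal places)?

0.61 kJ/s

R = (0.26×3.12 + 0.395×5.52 + 0.38×3.93) / (1 + 0.26×11.9 + 0.395×6.65 + 0.38×1.51) = 4.485/7.295 = 0.6148 kJ/s.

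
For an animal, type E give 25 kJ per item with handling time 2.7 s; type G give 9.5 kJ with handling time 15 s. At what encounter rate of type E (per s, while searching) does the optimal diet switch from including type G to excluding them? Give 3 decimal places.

At the threshold, the rate on type E alone equals the profitability of type G: λ·25/(1 + λ·2.7) = 9.5/15 = 0.6333.
Rearranging, λ(25 − 0.6333×2.7) = 0.6333, so λ = 0.6333/23.29 = 0.02719 per s.

0.027 per s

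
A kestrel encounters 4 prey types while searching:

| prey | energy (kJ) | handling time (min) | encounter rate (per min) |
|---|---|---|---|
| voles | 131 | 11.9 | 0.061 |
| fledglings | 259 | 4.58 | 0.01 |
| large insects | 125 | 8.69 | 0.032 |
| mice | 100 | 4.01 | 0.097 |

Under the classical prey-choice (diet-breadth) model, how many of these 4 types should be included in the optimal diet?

4

E/h in descending order: fledglings 56.6, mice 24.9, large insects 14.4, voles 11 kJ/min. The optimal diet is the largest prefix of this list for which every included type satisfies E_i/h_i > R on the types above it.
Rate on top 1: 2.477. mice: 24.9 > 2.477 → include.
Rate on top 2: 8.566. large insects: 14.4 > 8.566 → include.
Rate on top 3: 9.51. voles: 11 > 9.51 → include.
Optimal diet: fledglings, mice, large insects, voles — 4 of 4 types.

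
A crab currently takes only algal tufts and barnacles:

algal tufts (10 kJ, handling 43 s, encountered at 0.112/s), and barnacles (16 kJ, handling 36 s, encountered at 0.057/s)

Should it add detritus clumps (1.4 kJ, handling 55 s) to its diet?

No

Intake rate on the current diet: R = (0.112×10 + 0.057×16) / (1 + 0.112×43 + 0.057×36) = 2.032/7.868 = 0.2583 kJ/s.
Profitability of detritus clumps: 1.4/55 = 0.02545 kJ/s.
Since 0.02545 < R, time spent handling detritus clumps is better spent searching.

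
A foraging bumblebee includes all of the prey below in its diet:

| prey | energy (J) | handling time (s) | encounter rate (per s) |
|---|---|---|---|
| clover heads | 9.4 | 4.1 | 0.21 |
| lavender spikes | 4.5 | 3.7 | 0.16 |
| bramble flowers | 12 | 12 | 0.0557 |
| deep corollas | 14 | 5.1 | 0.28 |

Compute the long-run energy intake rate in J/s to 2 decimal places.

1.60 J/s

R = (0.21×9.4 + 0.16×4.5 + 0.0557×12 + 0.28×14) / (1 + 0.21×4.1 + 0.16×3.7 + 0.0557×12 + 0.28×5.1) = 7.282/4.549 = 1.601 J/s.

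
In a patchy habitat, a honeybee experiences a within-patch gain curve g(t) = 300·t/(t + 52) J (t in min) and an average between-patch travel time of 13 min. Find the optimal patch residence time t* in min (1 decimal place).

Optimal t* satisfies g'(t*) = g(t*)/(T + t*).
g'(t) = 300·52/(t + 52)². Setting 300·52/(t+52)² = 300t/[(t+52)(13+t)] gives 52(13+t) = t(t+52), so t² = 52×13 = 676.
t* = √676 = 26 min.

26.0 min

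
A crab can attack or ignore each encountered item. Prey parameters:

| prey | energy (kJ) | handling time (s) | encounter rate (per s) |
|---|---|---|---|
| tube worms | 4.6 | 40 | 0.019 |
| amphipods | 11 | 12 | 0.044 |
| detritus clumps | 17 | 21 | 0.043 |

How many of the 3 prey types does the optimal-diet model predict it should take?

E/h in descending order: amphipods 0.917, detritus clumps 0.81, tube worms 0.115 kJ/s. The optimal diet is the largest prefix of this list for which every included type satisfies E_i/h_i > R on the types above it.
Rate on top 1: 0.3168. detritus clumps: 0.81 > 0.3168 → include.
Rate on top 2: 0.4998. tube worms: 0.115 < 0.4998 → exclude; stop.
Optimal diet: amphipods, detritus clumps — 2 of 3 types.

2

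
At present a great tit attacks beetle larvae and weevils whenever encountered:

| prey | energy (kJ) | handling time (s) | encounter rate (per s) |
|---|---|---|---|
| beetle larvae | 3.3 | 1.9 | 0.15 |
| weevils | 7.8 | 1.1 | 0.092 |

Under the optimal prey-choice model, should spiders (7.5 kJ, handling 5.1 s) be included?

Yes

Current rate: (0.15×3.3 + 0.092×7.8)/(1 + 0.15×1.9 + 0.092×1.1) = 0.8748 kJ/s.
Profitability of spiders: 7.5/5.1 = 1.471 kJ/s.
Since 1.471 > R, including spiders increases the long-run rate.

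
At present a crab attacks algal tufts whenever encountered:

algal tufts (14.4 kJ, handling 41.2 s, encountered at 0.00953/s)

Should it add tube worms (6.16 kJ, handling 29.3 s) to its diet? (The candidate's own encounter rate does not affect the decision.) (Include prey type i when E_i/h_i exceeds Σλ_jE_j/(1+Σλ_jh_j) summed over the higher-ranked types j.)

Current rate: (0.00953×14.4)/(1 + 0.00953×41.2) = 0.09854 kJ/s.
Profitability of tube worms: 6.16/29.3 = 0.2102 kJ/s.
Since 0.2102 > R, including tube worms increases the long-run rate.

Yes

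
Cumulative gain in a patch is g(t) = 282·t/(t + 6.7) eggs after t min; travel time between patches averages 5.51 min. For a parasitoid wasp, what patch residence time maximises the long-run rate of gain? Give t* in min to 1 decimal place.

By the marginal value theorem, leave when the instantaneous gain rate g'(t) equals the habitat-wide average g(t)/(T + t).
g'(t) = 282·6.7/(t + 6.7)². Setting 282·6.7/(t+6.7)² = 282t/[(t+6.7)(5.51+t)] gives 6.7(5.51+t) = t(t+6.7), so t² = 6.7×5.51 = 36.92.
t* = √36.92 = 6.076 min.

6.1 min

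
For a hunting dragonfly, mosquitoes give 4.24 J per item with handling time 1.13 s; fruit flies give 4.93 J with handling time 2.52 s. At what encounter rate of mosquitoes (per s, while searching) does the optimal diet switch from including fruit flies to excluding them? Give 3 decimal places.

0.964 per s

Drop fruit flies once their profitability E₂/h₂ falls below the rate achievable on mosquitoes alone: E₂/h₂ = λE₁/(1 + λh₁).
Solve for λ: λE₁h₂ = E₂(1 + λh₁) → λ(E₁h₂ − E₂h₁) = E₂ → λ = E₂/(E₁h₂ − E₂h₁).
λ = 4.93/(4.24×2.52 − 4.93×1.13) = 4.93/5.114 = 0.964 per s.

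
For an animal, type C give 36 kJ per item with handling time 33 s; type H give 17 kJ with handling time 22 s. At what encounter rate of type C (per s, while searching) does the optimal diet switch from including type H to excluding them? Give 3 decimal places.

At the threshold, the rate on type C alone equals the profitability of type H: λ·36/(1 + λ·33) = 17/22 = 0.7727.
Rearranging, λ(36 − 0.7727×33) = 0.7727, so λ = 0.7727/10.5 = 0.07359 per s.

0.074 per s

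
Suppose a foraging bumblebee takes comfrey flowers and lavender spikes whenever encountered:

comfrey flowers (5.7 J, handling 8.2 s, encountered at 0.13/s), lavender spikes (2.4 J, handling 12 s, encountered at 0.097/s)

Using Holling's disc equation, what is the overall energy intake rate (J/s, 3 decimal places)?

0.301 J/s

Energy encountered per unit search time: 0.13×5.7 + 0.097×2.4 = 0.9738 J/s.
Handling time per unit search time: 0.13×8.2 + 0.097×12 = 2.23.
Rate = 0.9738/(1 + 2.23) = 0.3015 J/s.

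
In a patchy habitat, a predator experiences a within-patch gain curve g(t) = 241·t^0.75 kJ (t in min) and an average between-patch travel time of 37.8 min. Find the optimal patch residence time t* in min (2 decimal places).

113.40 min

By the marginal value theorem, leave when the instantaneous gain rate g'(t) equals the habitat-wide average g(t)/(T + t).
g'(t) = 0.75·241·t^-0.25. Setting 0.75·241·t^-0.25 = 241·t^0.75/(37.8+t) gives 0.75(37.8+t) = t, so 0.25·t = 0.75×37.8.
t* = 0.75×37.8/0.25 = 113.4 min.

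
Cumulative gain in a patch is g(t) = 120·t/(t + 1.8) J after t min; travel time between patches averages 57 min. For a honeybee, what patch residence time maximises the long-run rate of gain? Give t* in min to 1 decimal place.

By the marginal value theorem, leave when the instantaneous gain rate g'(t) equals the habitat-wide average g(t)/(T + t).
g'(t) = 120·1.8/(t + 1.8)². Setting 120·1.8/(t+1.8)² = 120t/[(t+1.8)(57+t)] gives 1.8(57+t) = t(t+1.8), so t² = 1.8×57 = 102.6.
t* = √102.6 = 10.13 min.

10.1 min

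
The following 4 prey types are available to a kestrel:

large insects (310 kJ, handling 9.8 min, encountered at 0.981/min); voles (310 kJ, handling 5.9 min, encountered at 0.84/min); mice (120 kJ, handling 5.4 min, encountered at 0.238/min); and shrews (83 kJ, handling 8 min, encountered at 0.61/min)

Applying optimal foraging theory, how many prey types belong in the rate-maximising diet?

E/h in descending order: voles 52.5, large insects 31.6, mice 22.2, shrews 10.4 kJ/min. The optimal diet is the largest prefix of this list for which every included type satisfies E_i/h_i > R on the types above it.
Rate on top 1: 43.72. large insects: 31.6 < 43.72 → exclude; stop.
Optimal diet: voles — 1 of 4 types.

1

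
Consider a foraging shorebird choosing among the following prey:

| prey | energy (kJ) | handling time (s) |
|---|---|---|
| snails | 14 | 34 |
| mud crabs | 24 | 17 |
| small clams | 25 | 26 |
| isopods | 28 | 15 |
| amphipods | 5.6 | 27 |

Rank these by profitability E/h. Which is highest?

isopods

Profitability E/h (kJ/s): snails = 14/34 = 0.412, mud crabs = 24/17 = 1.41, small clams = 25/26 = 0.962, isopods = 28/15 = 1.87, amphipods = 5.6/27 = 0.207.
Ranked: isopods > mud crabs > small clams > snails > amphipods.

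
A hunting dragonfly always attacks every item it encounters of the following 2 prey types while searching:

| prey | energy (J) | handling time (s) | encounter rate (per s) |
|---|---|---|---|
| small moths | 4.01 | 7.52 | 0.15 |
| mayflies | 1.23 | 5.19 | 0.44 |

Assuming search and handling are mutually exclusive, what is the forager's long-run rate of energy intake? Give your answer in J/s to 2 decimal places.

R = Σλ_iE_i / (1 + Σλ_ih_i)
Numerator: 0.15×4.01 + 0.44×1.23 = 1.143
Denominator: 1 + 0.15×7.52 + 0.44×5.19 = 4.412
R = 1.143/4.412 = 0.259 J/s

0.26 J/s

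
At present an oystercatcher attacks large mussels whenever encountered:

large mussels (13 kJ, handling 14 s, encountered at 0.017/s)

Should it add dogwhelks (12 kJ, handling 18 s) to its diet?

Yes

On large mussels alone, R = ΣλE/(1+Σλh) = 0.221/1.238 = 0.1785 kJ/s.
Profitability of dogwhelks: 12/18 = 0.6667 kJ/s.
0.6667 > 0.1785, so adding dogwhelks raises the average — include it.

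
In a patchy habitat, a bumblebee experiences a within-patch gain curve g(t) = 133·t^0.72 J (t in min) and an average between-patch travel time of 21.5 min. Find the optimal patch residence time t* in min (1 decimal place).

Optimal t* satisfies g'(t*) = g(t*)/(T + t*).
g'(t) = 0.72·133·t^-0.28. Setting 0.72·133·t^-0.28 = 133·t^0.72/(21.5+t) gives 0.72(21.5+t) = t, so 0.28·t = 0.72×21.5.
t* = 0.72×21.5/0.28 = 55.29 min.

55.3 min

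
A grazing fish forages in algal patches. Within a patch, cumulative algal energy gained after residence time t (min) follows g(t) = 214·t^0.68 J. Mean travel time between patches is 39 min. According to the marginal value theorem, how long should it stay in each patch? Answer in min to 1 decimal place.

82.9 min

Maximise g(t)/(T+t): set derivative to zero → g'(t)(T+t) = g(t).
g'(t) = 0.68·214·t^-0.32. Setting 0.68·214·t^-0.32 = 214·t^0.68/(39+t) gives 0.68(39+t) = t, so 0.32·t = 0.68×39.
t* = 0.68×39/0.32 = 82.88 min.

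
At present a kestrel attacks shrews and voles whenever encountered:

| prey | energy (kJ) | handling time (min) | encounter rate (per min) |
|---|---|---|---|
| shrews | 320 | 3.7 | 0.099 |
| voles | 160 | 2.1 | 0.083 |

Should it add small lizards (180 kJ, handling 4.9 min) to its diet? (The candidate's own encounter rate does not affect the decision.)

On shrews and voles alone, R = ΣλE/(1+Σλh) = 44.96/1.541 = 29.18 kJ/min.
small lizards: E/h = 180/4.9 = 36.73 kJ/min.
Since 36.73 > R, including small lizards increases the long-run rate.

Yes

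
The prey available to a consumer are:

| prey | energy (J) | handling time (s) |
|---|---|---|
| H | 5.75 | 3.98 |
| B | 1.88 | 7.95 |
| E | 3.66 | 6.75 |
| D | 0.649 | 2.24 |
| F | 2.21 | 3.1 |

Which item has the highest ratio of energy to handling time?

H

In descending order of E/h:
H: 5.75/3.98 = 1.44 J/s
F: 2.21/3.1 = 0.713 J/s
E: 3.66/6.75 = 0.542 J/s
D: 0.649/2.24 = 0.29 J/s
B: 1.88/7.95 = 0.236 J/s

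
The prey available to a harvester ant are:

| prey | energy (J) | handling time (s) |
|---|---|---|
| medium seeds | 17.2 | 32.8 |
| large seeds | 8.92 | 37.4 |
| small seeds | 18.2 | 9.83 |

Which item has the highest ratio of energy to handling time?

In descending order of E/h:
small seeds: 18.2/9.83 = 1.85 J/s
medium seeds: 17.2/32.8 = 0.524 J/s
large seeds: 8.92/37.4 = 0.239 J/s

small seeds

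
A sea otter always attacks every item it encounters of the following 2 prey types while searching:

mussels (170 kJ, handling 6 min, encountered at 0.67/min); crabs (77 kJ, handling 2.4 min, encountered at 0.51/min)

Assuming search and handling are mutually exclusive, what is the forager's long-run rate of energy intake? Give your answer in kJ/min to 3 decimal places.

R = (0.67×170 + 0.51×77) / (1 + 0.67×6 + 0.51×2.4) = 153.2/6.244 = 24.53 kJ/min.

24.531 kJ/min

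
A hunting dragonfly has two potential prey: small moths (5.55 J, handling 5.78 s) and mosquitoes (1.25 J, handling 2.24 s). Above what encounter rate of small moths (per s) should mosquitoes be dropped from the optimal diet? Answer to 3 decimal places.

0.240 per s

Drop mosquitoes once their profitability E₂/h₂ falls below the rate achievable on small moths alone: E₂/h₂ = λE₁/(1 + λh₁).
Solve for λ: λE₁h₂ = E₂(1 + λh₁) → λ(E₁h₂ − E₂h₁) = E₂ → λ = E₂/(E₁h₂ − E₂h₁).
λ = 1.25/(5.55×2.24 − 1.25×5.78) = 1.25/5.207 = 0.2401 per s.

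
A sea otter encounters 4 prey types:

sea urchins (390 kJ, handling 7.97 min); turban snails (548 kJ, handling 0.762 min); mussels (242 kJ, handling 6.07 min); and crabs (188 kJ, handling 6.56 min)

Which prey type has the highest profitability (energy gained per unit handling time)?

Profitability E/h (kJ/min): sea urchins = 390/7.97 = 48.9, turban snails = 548/0.762 = 719, mussels = 242/6.07 = 39.9, crabs = 188/6.56 = 28.7.
Ranked: turban snails > sea urchins > mussels > crabs.

turban snails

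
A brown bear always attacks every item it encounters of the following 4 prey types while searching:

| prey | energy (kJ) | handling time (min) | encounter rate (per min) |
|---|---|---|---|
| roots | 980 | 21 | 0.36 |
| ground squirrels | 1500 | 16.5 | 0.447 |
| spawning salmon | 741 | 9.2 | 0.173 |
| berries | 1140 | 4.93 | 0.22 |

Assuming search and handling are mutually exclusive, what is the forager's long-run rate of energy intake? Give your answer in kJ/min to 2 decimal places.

75.34 kJ/min

Energy encountered per unit search time: 0.36×980 + 0.447×1500 + 0.173×741 + 0.22×1140 = 1402 kJ/min.
Handling time per unit search time: 0.36×21 + 0.447×16.5 + 0.173×9.2 + 0.22×4.93 = 17.61.
Rate = 1402/(1 + 17.61) = 75.34 kJ/min.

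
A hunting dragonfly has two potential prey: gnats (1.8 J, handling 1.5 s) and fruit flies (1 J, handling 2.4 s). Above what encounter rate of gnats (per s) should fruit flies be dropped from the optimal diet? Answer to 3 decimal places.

At the threshold, the rate on gnats alone equals the profitability of fruit flies: λ·1.8/(1 + λ·1.5) = 1/2.4 = 0.4167.
Rearranging, λ(1.8 − 0.4167×1.5) = 0.4167, so λ = 0.4167/1.175 = 0.3546 per s.

0.355 per s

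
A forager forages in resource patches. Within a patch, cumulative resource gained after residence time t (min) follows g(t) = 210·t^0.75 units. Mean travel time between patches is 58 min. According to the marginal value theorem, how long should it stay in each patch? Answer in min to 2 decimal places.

174.00 min

By the marginal value theorem, leave when the instantaneous gain rate g'(t) equals the habitat-wide average g(t)/(T + t).
g'(t) = 0.75·210·t^-0.25. Setting 0.75·210·t^-0.25 = 210·t^0.75/(58+t) gives 0.75(58+t) = t, so 0.25·t = 0.75×58.
t* = 0.75×58/0.25 = 174 min.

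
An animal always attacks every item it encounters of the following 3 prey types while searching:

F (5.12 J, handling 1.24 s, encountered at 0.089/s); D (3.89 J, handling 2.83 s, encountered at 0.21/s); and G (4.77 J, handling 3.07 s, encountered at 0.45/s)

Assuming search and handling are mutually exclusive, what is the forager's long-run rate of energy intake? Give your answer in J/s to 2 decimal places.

1.11 J/s

Energy encountered per unit search time: 0.089×5.12 + 0.21×3.89 + 0.45×4.77 = 3.419 J/s.
Handling time per unit search time: 0.089×1.24 + 0.21×2.83 + 0.45×3.07 = 2.086.
Rate = 3.419/(1 + 2.086) = 1.108 J/s.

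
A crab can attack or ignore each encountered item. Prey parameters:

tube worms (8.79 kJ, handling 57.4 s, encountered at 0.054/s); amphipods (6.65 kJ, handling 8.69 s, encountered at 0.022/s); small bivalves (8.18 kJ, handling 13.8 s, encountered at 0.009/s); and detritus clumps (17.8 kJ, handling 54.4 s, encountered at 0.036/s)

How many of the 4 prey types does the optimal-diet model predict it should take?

Rank by E/h (kJ/s): amphipods 0.765, small bivalves 0.593, detritus clumps 0.327, tube worms 0.153. Include each in turn until the next type's E/h falls below the running intake rate.
Rate on top 1: 0.1228. small bivalves: 0.593 > 0.1228 → include.
Rate on top 2: 0.1672. detritus clumps: 0.327 > 0.1672 → include.
Rate on top 3: 0.2629. tube worms: 0.153 < 0.2629 → exclude; stop.
Optimal diet: amphipods, small bivalves, detritus clumps — 3 of 4 types.

3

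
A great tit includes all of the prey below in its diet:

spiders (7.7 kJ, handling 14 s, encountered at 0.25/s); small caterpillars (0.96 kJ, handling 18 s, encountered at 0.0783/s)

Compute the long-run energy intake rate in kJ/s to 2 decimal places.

R = Σλ_iE_i / (1 + Σλ_ih_i)
Numerator: 0.25×7.7 + 0.0783×0.96 = 2
Denominator: 1 + 0.25×14 + 0.0783×18 = 5.909
R = 2/5.909 = 0.3385 kJ/s

0.34 kJ/s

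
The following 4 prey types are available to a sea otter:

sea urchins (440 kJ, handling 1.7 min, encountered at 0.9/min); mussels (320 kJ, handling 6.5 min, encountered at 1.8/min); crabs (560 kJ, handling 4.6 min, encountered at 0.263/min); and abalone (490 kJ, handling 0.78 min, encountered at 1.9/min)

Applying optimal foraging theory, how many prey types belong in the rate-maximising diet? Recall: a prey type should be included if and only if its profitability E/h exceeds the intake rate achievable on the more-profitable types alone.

1

E/h in descending order: abalone 628, sea urchins 259, crabs 122, mussels 49.2 kJ/min. The optimal diet is the largest prefix of this list for which every included type satisfies E_i/h_i > R on the types above it.
Rate on top 1: 375.1. sea urchins: 259 < 375.1 → exclude; stop.
Optimal diet: abalone — 1 of 4 types.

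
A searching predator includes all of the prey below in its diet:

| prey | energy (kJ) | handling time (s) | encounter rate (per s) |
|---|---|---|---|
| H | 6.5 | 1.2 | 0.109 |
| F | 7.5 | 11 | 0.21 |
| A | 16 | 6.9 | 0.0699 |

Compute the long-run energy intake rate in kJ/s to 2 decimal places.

Energy encountered per unit search time: 0.109×6.5 + 0.21×7.5 + 0.0699×16 = 3.402 kJ/s.
Handling time per unit search time: 0.109×1.2 + 0.21×11 + 0.0699×6.9 = 2.923.
Rate = 3.402/(1 + 2.923) = 0.8671 kJ/s.

0.87 kJ/s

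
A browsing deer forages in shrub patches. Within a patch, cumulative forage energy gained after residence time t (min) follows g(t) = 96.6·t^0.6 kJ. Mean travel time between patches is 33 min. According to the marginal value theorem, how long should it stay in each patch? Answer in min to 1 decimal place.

49.5 min

Maximise g(t)/(T+t): set derivative to zero → g'(t)(T+t) = g(t).
g'(t) = 0.6·96.6·t^-0.4. Setting 0.6·96.6·t^-0.4 = 96.6·t^0.6/(33+t) gives 0.6(33+t) = t, so 0.40·t = 0.6×33.
t* = 0.6×33/0.40 = 49.5 min.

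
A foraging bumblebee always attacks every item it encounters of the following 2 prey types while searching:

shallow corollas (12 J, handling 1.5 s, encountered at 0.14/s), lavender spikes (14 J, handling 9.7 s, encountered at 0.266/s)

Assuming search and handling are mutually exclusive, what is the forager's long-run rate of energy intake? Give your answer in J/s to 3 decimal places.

R = (0.14×12 + 0.266×14) / (1 + 0.14×1.5 + 0.266×9.7) = 5.404/3.79 = 1.426 J/s.

1.426 J/s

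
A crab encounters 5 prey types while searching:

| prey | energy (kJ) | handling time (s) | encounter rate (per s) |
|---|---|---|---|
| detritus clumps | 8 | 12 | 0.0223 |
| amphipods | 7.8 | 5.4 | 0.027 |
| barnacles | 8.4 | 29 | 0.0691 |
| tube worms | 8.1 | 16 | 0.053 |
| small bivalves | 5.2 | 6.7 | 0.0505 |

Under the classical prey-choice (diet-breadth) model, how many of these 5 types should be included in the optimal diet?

4

E/h in descending order: amphipods 1.44, small bivalves 0.776, detritus clumps 0.667, tube worms 0.506, barnacles 0.29 kJ/s. The optimal diet is the largest prefix of this list for which every included type satisfies E_i/h_i > R on the types above it.
Rate on top 1: 0.1838. small bivalves: 0.776 > 0.1838 → include.
Rate on top 2: 0.3188. detritus clumps: 0.667 > 0.3188 → include.
Rate on top 3: 0.372. tube worms: 0.506 > 0.372 → include.
Rate on top 4: 0.4158. barnacles: 0.29 < 0.4158 → exclude; stop.
Optimal diet: amphipods, small bivalves, detritus clumps, tube worms — 4 of 5 types.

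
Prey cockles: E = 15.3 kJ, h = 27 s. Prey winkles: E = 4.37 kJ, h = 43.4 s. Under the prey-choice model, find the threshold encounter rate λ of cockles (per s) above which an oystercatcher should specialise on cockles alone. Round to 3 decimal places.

Drop winkles once their profitability E₂/h₂ falls below the rate achievable on cockles alone: E₂/h₂ = λE₁/(1 + λh₁).
Solve for λ: λE₁h₂ = E₂(1 + λh₁) → λ(E₁h₂ − E₂h₁) = E₂ → λ = E₂/(E₁h₂ − E₂h₁).
λ = 4.37/(15.3×43.4 − 4.37×27) = 4.37/546 = 0.008003 per s.

0.008 per s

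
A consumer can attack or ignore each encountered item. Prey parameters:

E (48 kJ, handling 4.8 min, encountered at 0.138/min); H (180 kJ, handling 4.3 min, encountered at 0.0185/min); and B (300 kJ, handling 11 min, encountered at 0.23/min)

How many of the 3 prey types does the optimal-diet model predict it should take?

2

Profitabilities (E/h, kJ/min): H 41.9, B 27.3, E 10. Add prey in this order while the next type's profitability exceeds the intake rate on those already taken.
Rate on top 1: 3.085. B: 27.3 > 3.085 → include.
Rate on top 2: 20.04. E: 10 < 20.04 → exclude; stop.
Optimal diet: H, B — 2 of 3 types.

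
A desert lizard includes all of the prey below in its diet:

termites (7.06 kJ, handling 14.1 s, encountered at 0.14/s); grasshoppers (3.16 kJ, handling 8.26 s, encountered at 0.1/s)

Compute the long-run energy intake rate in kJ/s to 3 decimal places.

0.343 kJ/s

R = Σλ_iE_i / (1 + Σλ_ih_i)
Numerator: 0.14×7.06 + 0.1×3.16 = 1.304
Denominator: 1 + 0.14×14.1 + 0.1×8.26 = 3.8
R = 1.304/3.8 = 0.3433 kJ/s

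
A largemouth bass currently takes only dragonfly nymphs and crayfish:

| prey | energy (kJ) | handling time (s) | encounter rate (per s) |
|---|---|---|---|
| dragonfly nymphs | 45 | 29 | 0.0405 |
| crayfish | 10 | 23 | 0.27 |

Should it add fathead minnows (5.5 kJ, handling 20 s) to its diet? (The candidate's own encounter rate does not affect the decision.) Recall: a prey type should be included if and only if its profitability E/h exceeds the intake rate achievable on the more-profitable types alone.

Current rate: (0.0405×45 + 0.27×10)/(1 + 0.0405×29 + 0.27×23) = 0.5394 kJ/s.
fathead minnows: E/h = 5.5/20 = 0.275 kJ/s.
Since 0.275 < R, time spent handling fathead minnows is better spent searching.

No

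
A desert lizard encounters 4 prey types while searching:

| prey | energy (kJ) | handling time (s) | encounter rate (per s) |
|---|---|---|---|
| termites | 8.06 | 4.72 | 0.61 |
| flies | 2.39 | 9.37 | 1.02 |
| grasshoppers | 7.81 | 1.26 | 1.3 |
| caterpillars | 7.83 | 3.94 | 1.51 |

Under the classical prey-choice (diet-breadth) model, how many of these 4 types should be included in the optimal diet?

Rank by E/h (kJ/s): grasshoppers 6.2, caterpillars 1.99, termites 1.71, flies 0.255. Include each in turn until the next type's E/h falls below the running intake rate.
Rate on top 1: 3.849. caterpillars: 1.99 < 3.849 → exclude; stop.
Optimal diet: grasshoppers — 1 of 4 types.

1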